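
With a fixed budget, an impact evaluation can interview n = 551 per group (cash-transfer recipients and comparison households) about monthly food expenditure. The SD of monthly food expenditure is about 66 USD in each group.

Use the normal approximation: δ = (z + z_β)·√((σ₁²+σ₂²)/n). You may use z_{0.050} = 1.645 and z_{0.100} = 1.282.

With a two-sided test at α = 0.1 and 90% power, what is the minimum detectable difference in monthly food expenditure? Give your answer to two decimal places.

δ = (z_{α/2} + z_β) · √((σ₁²+σ₂²)/n)
  = (1.645 + 1.282) · √(8712/551)
  = 2.927 · √15.8113
  = 2.927 · 3.9763
  = 11.6387

Minimum detectable difference ≈ 11.64 USD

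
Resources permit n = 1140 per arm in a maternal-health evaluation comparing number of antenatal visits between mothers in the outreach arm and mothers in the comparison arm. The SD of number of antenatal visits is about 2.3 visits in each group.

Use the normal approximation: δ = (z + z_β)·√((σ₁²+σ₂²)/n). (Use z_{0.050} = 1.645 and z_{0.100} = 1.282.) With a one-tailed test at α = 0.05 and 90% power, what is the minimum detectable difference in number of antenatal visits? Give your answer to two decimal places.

δ = (z_α + z_β) · √((σ₁²+σ₂²)/n)
  = (1.645 + 1.282) · √(10.58/1140)
  = 2.927 · √0.00928
  = 2.927 · 0.0963
  = 0.2820

Minimum detectable difference ≈ 0.28 visits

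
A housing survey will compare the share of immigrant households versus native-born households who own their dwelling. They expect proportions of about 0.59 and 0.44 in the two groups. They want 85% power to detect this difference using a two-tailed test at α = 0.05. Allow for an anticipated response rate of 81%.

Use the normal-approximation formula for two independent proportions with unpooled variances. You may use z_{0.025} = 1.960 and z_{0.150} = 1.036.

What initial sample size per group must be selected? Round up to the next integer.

n = (z_{α/2} + z_β)² · [p₁(1−p₁) + p₂(1−p₂)] / (p₁ − p₂)²
  = (1.960 + 1.036)² · (0.59·0.41 + 0.44·0.56) / (0.15)²
  = (2.996)² · (0.2419 + 0.2464) / 0.0225
  = 8.9760 · 0.4883 / 0.0225
  = 194.80
Adjust for 81% response: 194.80 / 0.81 = 240.49.
Round up → n = 241 per group.

n = 241 per group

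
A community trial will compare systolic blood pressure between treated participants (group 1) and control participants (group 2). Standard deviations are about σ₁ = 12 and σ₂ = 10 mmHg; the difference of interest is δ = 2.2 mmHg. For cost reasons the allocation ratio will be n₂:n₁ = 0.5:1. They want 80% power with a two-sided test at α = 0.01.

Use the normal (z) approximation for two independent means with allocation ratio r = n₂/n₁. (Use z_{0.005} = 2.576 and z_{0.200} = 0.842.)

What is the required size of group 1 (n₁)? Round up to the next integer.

n₁ = 831

n₁ = (z_{α/2} + z_β)² · (σ₁² + σ₂²/r) / δ²
   = (2.576 + 0.842)² · (12² + 10²/0.5) / 2.2²
   = 11.6827 · (144 + 200) / 4.84
   = 11.6827 · 344 / 4.84
   = 830.34
Round up → n₁ = 831; n₂ = r·n₁ = 0.5 × 831 = 416.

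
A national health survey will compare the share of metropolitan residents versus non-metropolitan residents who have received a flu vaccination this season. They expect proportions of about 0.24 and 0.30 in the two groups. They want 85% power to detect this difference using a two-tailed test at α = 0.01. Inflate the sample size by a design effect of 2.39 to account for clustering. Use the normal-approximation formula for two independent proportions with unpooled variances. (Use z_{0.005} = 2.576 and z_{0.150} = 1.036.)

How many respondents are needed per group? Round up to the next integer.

n = 3399 per group

n = (z_{α/2} + z_β)² · [p₁(1−p₁) + p₂(1−p₂)] / (p₁ − p₂)²
  = (2.576 + 1.036)² · (0.24·0.76 + 0.30·0.70) / (-0.06)²
  = (3.612)² · (0.1824 + 0.2100) / 0.0036
  = 13.0465 · 0.3924 / 0.0036
  = 1422.07
Design effect: 2.39 × 1422.07 = 3398.76.
Round up → n = 3399 per group.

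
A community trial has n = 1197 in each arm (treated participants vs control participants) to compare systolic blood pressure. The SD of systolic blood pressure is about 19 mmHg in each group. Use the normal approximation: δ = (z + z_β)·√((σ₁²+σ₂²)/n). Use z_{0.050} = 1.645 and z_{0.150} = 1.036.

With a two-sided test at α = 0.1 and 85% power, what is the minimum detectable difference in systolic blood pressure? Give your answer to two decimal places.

Minimum detectable difference ≈ 2.08 mmHg

δ = (z_{α/2} + z_β) · √((σ₁²+σ₂²)/n)
  = (1.645 + 1.036) · √(722/1197)
  = 2.681 · √0.60317
  = 2.681 · 0.7766
  = 2.0822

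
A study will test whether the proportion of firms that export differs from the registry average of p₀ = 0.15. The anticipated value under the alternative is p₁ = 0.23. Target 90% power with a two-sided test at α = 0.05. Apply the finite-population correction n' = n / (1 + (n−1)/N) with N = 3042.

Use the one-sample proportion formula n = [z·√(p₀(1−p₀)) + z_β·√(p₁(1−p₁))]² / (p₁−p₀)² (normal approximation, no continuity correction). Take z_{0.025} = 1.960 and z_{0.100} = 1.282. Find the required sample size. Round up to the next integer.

n = 223

n = [z_{α/2}·√(p₀q₀) + z_β·√(p₁q₁)]² / (p₁ − p₀)²
  = [1.960·√(0.15·0.85) + 1.282·√(0.23·0.77)]² / (0.08)²
  = [1.960·0.3571 + 1.282·0.4208]² / 0.0064
  = [1.2394]² / 0.0064
  = 240.00
Finite-population correction (N = 3042): 240.00 / (1 + (240.00 − 1)/3042) = 222.52.
Round up → n = 223.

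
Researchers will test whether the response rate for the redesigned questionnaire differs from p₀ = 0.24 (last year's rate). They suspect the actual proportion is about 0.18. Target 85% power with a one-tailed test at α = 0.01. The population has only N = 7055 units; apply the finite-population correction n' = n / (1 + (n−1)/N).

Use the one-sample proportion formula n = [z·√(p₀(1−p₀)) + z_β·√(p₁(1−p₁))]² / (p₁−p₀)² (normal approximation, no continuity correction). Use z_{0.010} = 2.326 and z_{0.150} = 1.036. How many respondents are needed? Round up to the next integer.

n = [z_α·√(p₀q₀) + z_β·√(p₁q₁)]² / (p₁ − p₀)²
  = [2.326·√(0.24·0.76) + 1.036·√(0.18·0.82)]² / (-0.06)²
  = [2.326·0.4271 + 1.036·0.3842]² / 0.0036
  = [1.3914]² / 0.0036
  = 537.79
Finite-population correction (N = 7055): 537.79 / (1 + (537.79 − 1)/7055) = 499.76.
Round up → n = 500.

n = 500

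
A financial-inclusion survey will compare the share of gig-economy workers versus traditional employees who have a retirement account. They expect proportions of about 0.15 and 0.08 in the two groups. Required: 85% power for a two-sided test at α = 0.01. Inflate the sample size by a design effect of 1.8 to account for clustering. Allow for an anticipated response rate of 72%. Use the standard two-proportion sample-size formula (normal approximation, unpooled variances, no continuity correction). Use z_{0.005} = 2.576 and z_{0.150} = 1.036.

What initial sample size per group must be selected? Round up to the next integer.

n = (z_{α/2} + z_β)² · [p₁(1−p₁) + p₂(1−p₂)] / (p₁ − p₂)²
  = (2.576 + 1.036)² · (0.15·0.85 + 0.08·0.92) / (0.07)²
  = (3.612)² · (0.1275 + 0.0736) / 0.0049
  = 13.0465 · 0.2011 / 0.0049
  = 535.44
Design effect: 1.8 × 535.44 = 963.79.
Adjust for 72% response: 963.79 / 0.72 = 1338.60.
Round up → n = 1339 per group.

n = 1339 per group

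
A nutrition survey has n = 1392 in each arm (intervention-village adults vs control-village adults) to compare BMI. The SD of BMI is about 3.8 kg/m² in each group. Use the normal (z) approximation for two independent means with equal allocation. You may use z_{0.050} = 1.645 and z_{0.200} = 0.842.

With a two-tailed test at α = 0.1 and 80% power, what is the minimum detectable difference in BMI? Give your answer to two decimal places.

δ = (z_{α/2} + z_β) · √((σ₁²+σ₂²)/n)
  = (1.645 + 0.842) · √(28.88/1392)
  = 2.487 · √0.02075
  = 2.487 · 0.1440
  = 0.3582

Minimum detectable difference ≈ 0.36 kg/m²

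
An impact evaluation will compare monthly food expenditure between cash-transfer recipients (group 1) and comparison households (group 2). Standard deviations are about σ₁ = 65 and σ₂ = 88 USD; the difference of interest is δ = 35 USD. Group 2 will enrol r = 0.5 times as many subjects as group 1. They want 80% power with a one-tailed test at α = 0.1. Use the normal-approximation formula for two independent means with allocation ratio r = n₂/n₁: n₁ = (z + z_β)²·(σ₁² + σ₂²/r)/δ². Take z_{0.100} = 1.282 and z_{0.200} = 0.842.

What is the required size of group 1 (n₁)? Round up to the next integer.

n₁ = (z_α + z_β)² · (σ₁² + σ₂²/r) / δ²
   = (1.282 + 0.842)² · (65² + 88²/0.5) / 35²
   = 4.5114 · (4225 + 15488) / 1225
   = 4.5114 · 19713 / 1225
   = 72.60
Round up → n₁ = 73; n₂ = r·n₁ = 0.5 × 73 = 37.

n₁ = 73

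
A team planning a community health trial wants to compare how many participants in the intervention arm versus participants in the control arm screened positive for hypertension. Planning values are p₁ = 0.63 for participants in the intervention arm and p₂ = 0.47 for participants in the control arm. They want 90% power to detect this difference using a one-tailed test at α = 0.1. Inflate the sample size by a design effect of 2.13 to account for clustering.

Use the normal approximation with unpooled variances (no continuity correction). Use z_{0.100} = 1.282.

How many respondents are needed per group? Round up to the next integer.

n = 264 per group

n = (z_α + z_β)² · [p₁(1−p₁) + p₂(1−p₂)] / (p₁ − p₂)²
  = (1.282 + 1.282)² · (0.63·0.37 + 0.47·0.53) / (0.16)²
  = (2.564)² · (0.2331 + 0.2491) / 0.0256
  = 6.5741 · 0.4822 / 0.0256
  = 123.83
Design effect: 2.13 × 123.83 = 263.76.
Round up → n = 264 per group.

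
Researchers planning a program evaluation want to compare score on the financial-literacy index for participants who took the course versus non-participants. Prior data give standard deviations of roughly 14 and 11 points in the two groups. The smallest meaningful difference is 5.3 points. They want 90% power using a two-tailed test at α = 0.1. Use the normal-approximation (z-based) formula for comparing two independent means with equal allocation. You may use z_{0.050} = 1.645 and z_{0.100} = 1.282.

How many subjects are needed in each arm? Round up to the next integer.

n = 97 per group

n = (z_{α/2} + z_β)² · (σ₁² + σ₂²) / δ²
  = (1.645 + 1.282)² · (14² + 11² = 317) / 5.3²
  = 8.5673 · 317 / 28.09
  = 96.68
Round up → n = 97 per group.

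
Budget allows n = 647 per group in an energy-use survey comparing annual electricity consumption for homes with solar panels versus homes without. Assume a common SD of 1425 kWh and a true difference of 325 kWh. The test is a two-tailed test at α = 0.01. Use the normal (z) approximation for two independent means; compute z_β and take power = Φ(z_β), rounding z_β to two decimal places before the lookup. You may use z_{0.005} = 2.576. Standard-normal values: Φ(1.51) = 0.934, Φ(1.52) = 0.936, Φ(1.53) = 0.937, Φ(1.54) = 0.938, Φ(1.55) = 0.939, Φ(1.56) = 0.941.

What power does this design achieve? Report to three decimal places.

Power ≈ 0.937

z_β = δ·√(n/(σ₁²+σ₂²)) − z_{α/2}
    = 325 · √(647/4061250) − 2.576
    = 325 · 0.01262 − 2.576
    = 4.1021 − 2.576 = 1.5261 → 1.53
Power = Φ(1.53) = 0.937.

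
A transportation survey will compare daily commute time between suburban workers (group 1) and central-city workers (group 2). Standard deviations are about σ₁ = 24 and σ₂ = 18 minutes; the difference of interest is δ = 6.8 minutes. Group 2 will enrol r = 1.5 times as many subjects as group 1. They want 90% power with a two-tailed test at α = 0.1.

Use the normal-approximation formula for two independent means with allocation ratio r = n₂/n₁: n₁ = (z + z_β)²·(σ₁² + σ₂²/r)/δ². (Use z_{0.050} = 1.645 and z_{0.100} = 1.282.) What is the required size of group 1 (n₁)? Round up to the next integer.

n₁ = (z_{α/2} + z_β)² · (σ₁² + σ₂²/r) / δ²
   = (1.645 + 1.282)² · (24² + 18²/1.5) / 6.8²
   = 8.5673 · (576 + 216) / 46.24
   = 8.5673 · 792 / 46.24
   = 146.74
Round up → n₁ = 147; n₂ = r·n₁ = 1.5 × 147 = 221.

n₁ = 147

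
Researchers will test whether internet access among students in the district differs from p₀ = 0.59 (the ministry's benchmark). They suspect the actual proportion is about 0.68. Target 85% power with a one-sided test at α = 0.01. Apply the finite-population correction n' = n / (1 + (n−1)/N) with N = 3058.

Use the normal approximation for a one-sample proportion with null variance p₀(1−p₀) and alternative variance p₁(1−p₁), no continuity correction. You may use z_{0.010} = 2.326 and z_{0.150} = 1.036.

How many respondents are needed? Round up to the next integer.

n = [z_α·√(p₀q₀) + z_β·√(p₁q₁)]² / (p₁ − p₀)²
  = [2.326·√(0.59·0.41) + 1.036·√(0.68·0.32)]² / (0.09)²
  = [2.326·0.4918 + 1.036·0.4665]² / 0.0081
  = [1.6273]² / 0.0081
  = 326.92
Finite-population correction (N = 3058): 326.92 / (1 + (326.92 − 1)/3058) = 295.43.
Round up → n = 296.

n = 296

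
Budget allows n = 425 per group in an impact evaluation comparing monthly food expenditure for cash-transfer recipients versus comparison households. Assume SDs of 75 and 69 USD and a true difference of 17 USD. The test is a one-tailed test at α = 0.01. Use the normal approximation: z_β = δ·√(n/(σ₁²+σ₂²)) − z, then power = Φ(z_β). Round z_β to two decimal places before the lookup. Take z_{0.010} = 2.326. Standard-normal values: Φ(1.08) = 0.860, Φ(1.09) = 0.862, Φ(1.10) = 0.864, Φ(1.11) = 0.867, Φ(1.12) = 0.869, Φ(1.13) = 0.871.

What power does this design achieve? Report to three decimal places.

z_β = δ·√(n/(σ₁²+σ₂²)) − z_α
    = 17 · √(425/10386) − 2.326
    = 17 · 0.20229 − 2.326
    = 3.4389 − 2.326 = 1.1129 → 1.11
Power = Φ(1.11) = 0.867.

Power ≈ 0.867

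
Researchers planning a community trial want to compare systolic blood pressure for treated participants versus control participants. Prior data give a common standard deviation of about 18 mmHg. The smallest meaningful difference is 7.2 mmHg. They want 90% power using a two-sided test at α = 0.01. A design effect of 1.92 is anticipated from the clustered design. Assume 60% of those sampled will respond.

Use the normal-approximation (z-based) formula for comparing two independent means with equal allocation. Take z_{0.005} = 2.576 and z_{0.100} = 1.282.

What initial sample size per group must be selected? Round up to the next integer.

n = (z_{α/2} + z_β)² · (σ₁² + σ₂²) / δ²
  = (2.576 + 1.282)² · (2·18² = 648) / 7.2²
  = 14.8842 · 648 / 51.84
  = 186.05
Design effect: 1.92 × 186.05 = 357.22.
Adjust for 60% response: 357.22 / 0.60 = 595.37.
Round up → n = 596 per group.

n = 596 per group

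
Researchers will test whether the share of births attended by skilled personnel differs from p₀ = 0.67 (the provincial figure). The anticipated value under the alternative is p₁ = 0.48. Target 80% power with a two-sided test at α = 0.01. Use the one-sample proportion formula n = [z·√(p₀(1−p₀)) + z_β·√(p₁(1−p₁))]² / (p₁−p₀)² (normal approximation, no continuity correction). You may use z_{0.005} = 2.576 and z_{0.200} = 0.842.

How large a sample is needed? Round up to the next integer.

n = [z_{α/2}·√(p₀q₀) + z_β·√(p₁q₁)]² / (p₁ − p₀)²
  = [2.576·√(0.67·0.33) + 0.842·√(0.48·0.52)]² / (-0.19)²
  = [2.576·0.4702 + 0.842·0.4996]² / 0.0361
  = [1.6319]² / 0.0361
  = 73.77
Round up → n = 74.

n = 74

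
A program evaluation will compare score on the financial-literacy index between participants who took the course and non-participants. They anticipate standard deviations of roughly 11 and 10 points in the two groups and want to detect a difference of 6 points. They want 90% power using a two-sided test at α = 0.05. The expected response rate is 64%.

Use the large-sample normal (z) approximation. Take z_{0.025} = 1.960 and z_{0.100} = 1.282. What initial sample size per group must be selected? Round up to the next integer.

n = (z_{α/2} + z_β)² · (σ₁² + σ₂²) / δ²
  = (1.960 + 1.282)² · (11² + 10² = 221) / 6²
  = 10.5106 · 221 / 36
  = 64.52
Adjust for 64% response: 64.52 / 0.64 = 100.82.
Round up → n = 101 per group.

n = 101 per group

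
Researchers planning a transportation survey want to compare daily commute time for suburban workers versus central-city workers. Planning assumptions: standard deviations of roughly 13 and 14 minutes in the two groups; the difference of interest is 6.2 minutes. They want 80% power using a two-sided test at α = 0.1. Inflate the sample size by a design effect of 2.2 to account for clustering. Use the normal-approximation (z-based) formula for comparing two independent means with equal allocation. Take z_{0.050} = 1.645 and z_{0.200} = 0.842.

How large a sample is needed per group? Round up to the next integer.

n = 130 per group

n = (z_{α/2} + z_β)² · (σ₁² + σ₂²) / δ²
  = (1.645 + 0.842)² · (13² + 14² = 365) / 6.2²
  = 6.1852 · 365 / 38.44
  = 58.73
Design effect: 2.2 × 58.73 = 129.21.
Round up → n = 130 per group.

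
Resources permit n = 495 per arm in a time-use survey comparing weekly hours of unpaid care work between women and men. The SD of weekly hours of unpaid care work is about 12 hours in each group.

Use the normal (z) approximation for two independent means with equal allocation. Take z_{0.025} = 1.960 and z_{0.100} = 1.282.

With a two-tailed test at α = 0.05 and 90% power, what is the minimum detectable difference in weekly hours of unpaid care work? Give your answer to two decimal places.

Minimum detectable difference ≈ 2.47 hours

δ = (z_{α/2} + z_β) · √((σ₁²+σ₂²)/n)
  = (1.960 + 1.282) · √(288/495)
  = 3.242 · √0.58182
  = 3.242 · 0.7628
  = 2.4729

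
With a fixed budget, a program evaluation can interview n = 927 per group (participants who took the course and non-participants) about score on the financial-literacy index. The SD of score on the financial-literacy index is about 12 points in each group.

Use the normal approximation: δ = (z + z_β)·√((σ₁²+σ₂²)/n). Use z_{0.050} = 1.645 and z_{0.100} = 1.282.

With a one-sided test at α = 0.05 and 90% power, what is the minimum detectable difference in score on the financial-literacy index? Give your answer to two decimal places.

Minimum detectable difference ≈ 1.63 points

δ = (z_α + z_β) · √((σ₁²+σ₂²)/n)
  = (1.645 + 1.282) · √(288/927)
  = 2.927 · √0.31068
  = 2.927 · 0.5574
  = 1.6315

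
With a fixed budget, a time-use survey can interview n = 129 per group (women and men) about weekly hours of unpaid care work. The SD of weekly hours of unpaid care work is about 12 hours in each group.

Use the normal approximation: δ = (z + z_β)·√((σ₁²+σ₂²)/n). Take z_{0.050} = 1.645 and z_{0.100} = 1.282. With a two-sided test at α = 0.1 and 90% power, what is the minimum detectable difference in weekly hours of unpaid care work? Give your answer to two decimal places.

δ = (z_{α/2} + z_β) · √((σ₁²+σ₂²)/n)
  = (1.645 + 1.282) · √(288/129)
  = 2.927 · √2.2326
  = 2.927 · 1.4942
  = 4.3734

Minimum detectable difference ≈ 4.37 hours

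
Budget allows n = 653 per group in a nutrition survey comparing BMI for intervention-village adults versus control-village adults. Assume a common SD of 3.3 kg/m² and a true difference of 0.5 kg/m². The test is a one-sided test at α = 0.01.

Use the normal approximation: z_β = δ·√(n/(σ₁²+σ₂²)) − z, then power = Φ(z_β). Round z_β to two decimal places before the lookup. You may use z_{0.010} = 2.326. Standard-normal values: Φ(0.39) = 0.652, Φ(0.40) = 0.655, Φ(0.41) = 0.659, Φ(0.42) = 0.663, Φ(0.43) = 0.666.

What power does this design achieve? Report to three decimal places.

z_β = δ·√(n/(σ₁²+σ₂²)) − z_α
    = 0.5 · √(653/21.78) − 2.326
    = 0.5 · 5.47555 − 2.326
    = 2.7378 − 2.326 = 0.4118 → 0.41
Power = Φ(0.41) = 0.659.

Power ≈ 0.659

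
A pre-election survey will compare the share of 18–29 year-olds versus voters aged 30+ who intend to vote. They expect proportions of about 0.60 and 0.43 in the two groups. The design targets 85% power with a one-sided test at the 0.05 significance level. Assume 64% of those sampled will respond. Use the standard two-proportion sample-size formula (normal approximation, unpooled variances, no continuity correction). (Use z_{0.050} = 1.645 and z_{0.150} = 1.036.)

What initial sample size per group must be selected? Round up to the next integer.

n = 189 per group

n = (z_α + z_β)² · [p₁(1−p₁) + p₂(1−p₂)] / (p₁ − p₂)²
  = (1.645 + 1.036)² · (0.60·0.40 + 0.43·0.57) / (0.17)²
  = (2.681)² · (0.2400 + 0.2451) / 0.0289
  = 7.1878 · 0.4851 / 0.0289
  = 120.65
Adjust for 64% response: 120.65 / 0.64 = 188.52.
Round up → n = 189 per group.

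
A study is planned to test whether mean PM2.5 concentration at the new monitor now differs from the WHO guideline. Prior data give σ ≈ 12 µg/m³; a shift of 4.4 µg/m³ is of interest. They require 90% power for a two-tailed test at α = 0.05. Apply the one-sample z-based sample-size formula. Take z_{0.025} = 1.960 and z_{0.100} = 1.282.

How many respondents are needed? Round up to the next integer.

n = (z_{α/2} + z_β)² · σ² / δ²
  = (1.960 + 1.282)² · 12² / 4.4²
  = 10.5106 · 144 / 19.36
  = 78.18
Round up → n = 79.

n = 79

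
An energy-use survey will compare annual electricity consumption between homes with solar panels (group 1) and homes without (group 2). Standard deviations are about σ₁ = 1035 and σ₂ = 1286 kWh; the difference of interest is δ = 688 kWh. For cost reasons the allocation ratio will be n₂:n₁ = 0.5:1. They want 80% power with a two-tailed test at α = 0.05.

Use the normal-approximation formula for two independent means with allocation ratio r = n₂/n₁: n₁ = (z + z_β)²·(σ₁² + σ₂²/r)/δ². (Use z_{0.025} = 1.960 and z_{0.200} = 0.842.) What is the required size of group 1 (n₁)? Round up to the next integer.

n₁ = (z_{α/2} + z_β)² · (σ₁² + σ₂²/r) / δ²
   = (1.960 + 0.842)² · (1035² + 1286²/0.5) / 688²
   = 7.8512 · (1071225 + 3307592) / 473344
   = 7.8512 · 4378817 / 473344
   = 72.63
Round up → n₁ = 73; n₂ = r·n₁ = 0.5 × 73 = 37.

n₁ = 73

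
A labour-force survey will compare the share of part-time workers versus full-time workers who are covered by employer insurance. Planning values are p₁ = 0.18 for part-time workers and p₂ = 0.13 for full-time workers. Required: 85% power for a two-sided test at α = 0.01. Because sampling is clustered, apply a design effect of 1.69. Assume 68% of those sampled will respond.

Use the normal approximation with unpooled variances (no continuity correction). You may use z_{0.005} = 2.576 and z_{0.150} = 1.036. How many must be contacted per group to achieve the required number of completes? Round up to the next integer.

n = (z_{α/2} + z_β)² · [p₁(1−p₁) + p₂(1−p₂)] / (p₁ − p₂)²
  = (2.576 + 1.036)² · (0.18·0.82 + 0.13·0.87) / (0.05)²
  = (3.612)² · (0.1476 + 0.1131) / 0.0025
  = 13.0465 · 0.2607 / 0.0025
  = 1360.49
Design effect: 1.69 × 1360.49 = 2299.23.
Adjust for 68% response: 2299.23 / 0.68 = 3381.23.
Round up → n = 3382 per group.

n = 3382 per group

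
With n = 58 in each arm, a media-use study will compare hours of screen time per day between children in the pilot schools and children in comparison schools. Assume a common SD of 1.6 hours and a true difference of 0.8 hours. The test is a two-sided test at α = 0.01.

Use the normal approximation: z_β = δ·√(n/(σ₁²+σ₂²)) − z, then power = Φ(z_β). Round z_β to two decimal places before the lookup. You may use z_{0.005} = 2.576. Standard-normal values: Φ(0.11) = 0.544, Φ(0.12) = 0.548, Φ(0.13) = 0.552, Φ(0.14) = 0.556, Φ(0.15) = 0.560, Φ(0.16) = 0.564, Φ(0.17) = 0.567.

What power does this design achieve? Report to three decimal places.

Power ≈ 0.548

z_β = δ·√(n/(σ₁²+σ₂²)) − z_{α/2}
    = 0.8 · √(58/5.12) − 2.576
    = 0.8 · 3.36573 − 2.576
    = 2.6926 − 2.576 = 0.1166 → 0.12
Power = Φ(0.12) = 0.548.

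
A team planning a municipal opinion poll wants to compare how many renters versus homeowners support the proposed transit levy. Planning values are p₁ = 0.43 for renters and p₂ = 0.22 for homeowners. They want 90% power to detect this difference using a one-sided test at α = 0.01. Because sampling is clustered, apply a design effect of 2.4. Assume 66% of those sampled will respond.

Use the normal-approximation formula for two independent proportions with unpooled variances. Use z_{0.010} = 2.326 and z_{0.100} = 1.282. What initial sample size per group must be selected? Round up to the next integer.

n = (z_α + z_β)² · [p₁(1−p₁) + p₂(1−p₂)] / (p₁ − p₂)²
  = (2.326 + 1.282)² · (0.43·0.57 + 0.22·0.78) / (0.21)²
  = (3.608)² · (0.2451 + 0.1716) / 0.0441
  = 13.0177 · 0.4167 / 0.0441
  = 123.00
Design effect: 2.4 × 123.00 = 295.21.
Adjust for 66% response: 295.21 / 0.66 = 447.29.
Round up → n = 448 per group.

n = 448 per group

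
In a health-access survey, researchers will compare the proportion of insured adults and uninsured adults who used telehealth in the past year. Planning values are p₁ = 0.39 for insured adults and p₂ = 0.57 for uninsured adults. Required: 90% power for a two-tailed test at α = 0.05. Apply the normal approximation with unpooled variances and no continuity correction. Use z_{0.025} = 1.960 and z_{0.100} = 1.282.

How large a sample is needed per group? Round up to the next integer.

n = (z_{α/2} + z_β)² · [p₁(1−p₁) + p₂(1−p₂)] / (p₁ − p₂)²
  = (1.960 + 1.282)² · (0.39·0.61 + 0.57·0.43) / (-0.18)²
  = (3.242)² · (0.2379 + 0.2451) / 0.0324
  = 10.5106 · 0.4830 / 0.0324
  = 156.69
Round up → n = 157 per group.

n = 157 per group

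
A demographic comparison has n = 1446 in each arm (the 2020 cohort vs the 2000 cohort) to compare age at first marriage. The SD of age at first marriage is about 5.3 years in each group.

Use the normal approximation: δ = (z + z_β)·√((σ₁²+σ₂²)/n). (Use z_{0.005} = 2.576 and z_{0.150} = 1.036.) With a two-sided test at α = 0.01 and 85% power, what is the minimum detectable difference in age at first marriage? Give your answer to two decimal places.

Minimum detectable difference ≈ 0.71 years

δ = (z_{α/2} + z_β) · √((σ₁²+σ₂²)/n)
  = (2.576 + 1.036) · √(56.18/1446)
  = 3.612 · √0.03885
  = 3.612 · 0.1971
  = 0.7120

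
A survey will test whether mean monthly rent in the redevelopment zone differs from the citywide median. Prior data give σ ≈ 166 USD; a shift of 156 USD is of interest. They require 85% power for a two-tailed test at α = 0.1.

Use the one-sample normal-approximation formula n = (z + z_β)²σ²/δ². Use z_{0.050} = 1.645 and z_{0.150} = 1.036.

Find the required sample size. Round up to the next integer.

n = (z_{α/2} + z_β)² · σ² / δ²
  = (1.645 + 1.036)² · 166² / 156²
  = 7.1878 · 27556 / 24336
  = 8.14
Round up → n = 9.

n = 9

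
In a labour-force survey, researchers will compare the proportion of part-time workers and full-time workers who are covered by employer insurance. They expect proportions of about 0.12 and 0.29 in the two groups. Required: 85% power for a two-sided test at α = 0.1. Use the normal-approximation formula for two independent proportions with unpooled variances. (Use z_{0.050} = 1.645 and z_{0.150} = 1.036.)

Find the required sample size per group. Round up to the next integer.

n = (z_{α/2} + z_β)² · [p₁(1−p₁) + p₂(1−p₂)] / (p₁ − p₂)²
  = (1.645 + 1.036)² · (0.12·0.88 + 0.29·0.71) / (-0.17)²
  = (2.681)² · (0.1056 + 0.2059) / 0.0289
  = 7.1878 · 0.3115 / 0.0289
  = 77.47
Round up → n = 78 per group.

n = 78 per group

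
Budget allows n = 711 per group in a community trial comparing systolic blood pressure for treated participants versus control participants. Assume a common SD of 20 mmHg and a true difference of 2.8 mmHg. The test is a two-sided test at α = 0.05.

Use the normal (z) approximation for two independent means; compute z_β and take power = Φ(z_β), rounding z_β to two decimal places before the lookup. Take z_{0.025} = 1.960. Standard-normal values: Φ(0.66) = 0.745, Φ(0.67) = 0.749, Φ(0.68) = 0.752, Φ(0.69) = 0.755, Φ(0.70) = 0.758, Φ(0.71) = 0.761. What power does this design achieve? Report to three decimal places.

Power ≈ 0.752

z_β = δ·√(n/(σ₁²+σ₂²)) − z_{α/2}
    = 2.8 · √(711/800) − 1.960
    = 2.8 · 0.94274 − 1.960
    = 2.6397 − 1.960 = 0.6797 → 0.68
Power = Φ(0.68) = 0.752.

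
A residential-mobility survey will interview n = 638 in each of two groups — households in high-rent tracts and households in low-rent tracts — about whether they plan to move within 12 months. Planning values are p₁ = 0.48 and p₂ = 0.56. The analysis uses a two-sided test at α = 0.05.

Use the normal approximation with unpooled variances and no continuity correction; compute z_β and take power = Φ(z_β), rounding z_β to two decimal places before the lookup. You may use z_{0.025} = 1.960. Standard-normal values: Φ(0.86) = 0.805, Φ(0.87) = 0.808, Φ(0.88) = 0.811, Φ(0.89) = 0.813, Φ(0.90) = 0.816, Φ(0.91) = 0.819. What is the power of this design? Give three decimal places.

Power ≈ 0.819

z_β = |p₁−p₂|·√(n/[p₁q₁+p₂q₂]) − z_{α/2}
    = 0.08 · √(638/0.4960) − 1.960
    = 0.08 · 35.8649 − 1.960
    = 2.8692 − 1.960 = 0.9092 → 0.91
Power = Φ(0.91) = 0.819.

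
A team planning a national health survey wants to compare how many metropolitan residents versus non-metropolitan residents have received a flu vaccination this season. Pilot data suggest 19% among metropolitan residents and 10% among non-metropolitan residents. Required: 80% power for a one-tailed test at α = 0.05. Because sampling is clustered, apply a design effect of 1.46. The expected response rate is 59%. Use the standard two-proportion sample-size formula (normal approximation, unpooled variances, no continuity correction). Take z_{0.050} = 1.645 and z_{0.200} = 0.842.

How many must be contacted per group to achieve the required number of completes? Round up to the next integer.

n = 461 per group

n = (z_α + z_β)² · [p₁(1−p₁) + p₂(1−p₂)] / (p₁ − p₂)²
  = (1.645 + 0.842)² · (0.19·0.81 + 0.10·0.90) / (0.09)²
  = (2.487)² · (0.1539 + 0.0900) / 0.0081
  = 6.1852 · 0.2439 / 0.0081
  = 186.24
Design effect: 1.46 × 186.24 = 271.91.
Adjust for 59% response: 271.91 / 0.59 = 460.87.
Round up → n = 461 per group.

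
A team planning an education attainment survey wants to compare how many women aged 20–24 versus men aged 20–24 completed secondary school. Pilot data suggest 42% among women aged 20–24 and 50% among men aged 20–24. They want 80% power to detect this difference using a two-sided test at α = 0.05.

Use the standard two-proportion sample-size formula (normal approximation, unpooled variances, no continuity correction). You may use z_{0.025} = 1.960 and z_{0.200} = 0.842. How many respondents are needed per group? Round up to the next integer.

n = 606 per group

n = (z_{α/2} + z_β)² · [p₁(1−p₁) + p₂(1−p₂)] / (p₁ − p₂)²
  = (1.960 + 0.842)² · (0.42·0.58 + 0.50·0.50) / (-0.08)²
  = (2.802)² · (0.2436 + 0.2500) / 0.0064
  = 7.8512 · 0.4936 / 0.0064
  = 605.52
Round up → n = 606 per group.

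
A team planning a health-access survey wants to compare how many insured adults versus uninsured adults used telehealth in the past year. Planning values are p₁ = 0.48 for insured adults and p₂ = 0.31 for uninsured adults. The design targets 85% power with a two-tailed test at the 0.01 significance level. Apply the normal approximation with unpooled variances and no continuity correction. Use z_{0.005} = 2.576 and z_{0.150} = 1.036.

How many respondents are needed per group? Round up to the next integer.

n = (z_{α/2} + z_β)² · [p₁(1−p₁) + p₂(1−p₂)] / (p₁ − p₂)²
  = (2.576 + 1.036)² · (0.48·0.52 + 0.31·0.69) / (0.17)²
  = (3.612)² · (0.2496 + 0.2139) / 0.0289
  = 13.0465 · 0.4635 / 0.0289
  = 209.24
Round up → n = 210 per group.

n = 210 per group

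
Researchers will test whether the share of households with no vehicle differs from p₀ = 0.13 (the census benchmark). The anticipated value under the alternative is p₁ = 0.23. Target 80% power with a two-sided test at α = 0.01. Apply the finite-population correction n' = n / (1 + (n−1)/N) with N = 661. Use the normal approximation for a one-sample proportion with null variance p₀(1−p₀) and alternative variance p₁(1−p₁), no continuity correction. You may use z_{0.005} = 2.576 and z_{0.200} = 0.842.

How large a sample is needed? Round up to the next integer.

n = 122

n = [z_{α/2}·√(p₀q₀) + z_β·√(p₁q₁)]² / (p₁ − p₀)²
  = [2.576·√(0.13·0.87) + 0.842·√(0.23·0.77)]² / (0.10)²
  = [2.576·0.3363 + 0.842·0.4208]² / 0.0100
  = [1.2207]² / 0.0100
  = 149.00
Finite-population correction (N = 661): 149.00 / (1 + (149.00 − 1)/661) = 121.74.
Round up → n = 122.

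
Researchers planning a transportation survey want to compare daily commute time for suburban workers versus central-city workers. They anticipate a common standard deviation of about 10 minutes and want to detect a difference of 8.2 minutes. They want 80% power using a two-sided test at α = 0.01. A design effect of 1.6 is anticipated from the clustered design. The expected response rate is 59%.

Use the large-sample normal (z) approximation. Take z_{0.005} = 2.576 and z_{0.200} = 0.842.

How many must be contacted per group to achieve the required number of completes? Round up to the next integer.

n = (z_{α/2} + z_β)² · (σ₁² + σ₂²) / δ²
  = (2.576 + 0.842)² · (2·10² = 200) / 8.2²
  = 11.6827 · 200 / 67.24
  = 34.75
Design effect: 1.6 × 34.75 = 55.60.
Adjust for 59% response: 55.60 / 0.59 = 94.24.
Round up → n = 95 per group.

n = 95 per group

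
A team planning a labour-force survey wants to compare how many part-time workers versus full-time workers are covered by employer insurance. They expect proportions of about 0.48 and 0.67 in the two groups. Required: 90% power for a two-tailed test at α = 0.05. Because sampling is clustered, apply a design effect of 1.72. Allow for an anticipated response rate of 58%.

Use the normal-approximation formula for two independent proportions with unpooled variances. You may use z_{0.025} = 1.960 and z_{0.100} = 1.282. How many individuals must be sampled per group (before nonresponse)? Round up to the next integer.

n = (z_{α/2} + z_β)² · [p₁(1−p₁) + p₂(1−p₂)] / (p₁ − p₂)²
  = (1.960 + 1.282)² · (0.48·0.52 + 0.67·0.33) / (-0.19)²
  = (3.242)² · (0.2496 + 0.2211) / 0.0361
  = 10.5106 · 0.4707 / 0.0361
  = 137.04
Design effect: 1.72 × 137.04 = 235.72.
Adjust for 58% response: 235.72 / 0.58 = 406.41.
Round up → n = 407 per group.

n = 407 per group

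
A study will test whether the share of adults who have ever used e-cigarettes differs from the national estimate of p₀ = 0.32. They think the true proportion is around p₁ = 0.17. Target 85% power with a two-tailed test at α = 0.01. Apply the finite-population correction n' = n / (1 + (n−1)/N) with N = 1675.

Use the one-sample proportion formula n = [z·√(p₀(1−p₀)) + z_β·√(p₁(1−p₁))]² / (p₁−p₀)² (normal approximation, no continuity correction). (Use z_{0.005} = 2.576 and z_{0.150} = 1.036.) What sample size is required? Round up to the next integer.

n = [z_{α/2}·√(p₀q₀) + z_β·√(p₁q₁)]² / (p₁ − p₀)²
  = [2.576·√(0.32·0.68) + 1.036·√(0.17·0.83)]² / (-0.15)²
  = [2.576·0.4665 + 1.036·0.3756]² / 0.0225
  = [1.5908]² / 0.0225
  = 112.47
Finite-population correction (N = 1675): 112.47 / (1 + (112.47 − 1)/1675) = 105.45.
Round up → n = 106.

n = 106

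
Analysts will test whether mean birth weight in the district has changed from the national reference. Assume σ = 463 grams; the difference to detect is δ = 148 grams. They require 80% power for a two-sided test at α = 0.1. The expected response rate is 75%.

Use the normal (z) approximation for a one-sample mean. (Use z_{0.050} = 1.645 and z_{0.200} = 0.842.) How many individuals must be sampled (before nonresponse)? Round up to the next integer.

n = 81

n = (z_{α/2} + z_β)² · σ² / δ²
  = (1.645 + 0.842)² · 463² / 148²
  = 6.1852 · 214369 / 21904
  = 60.53
Adjust for 75% response: 60.53 / 0.75 = 80.71.
Round up → n = 81.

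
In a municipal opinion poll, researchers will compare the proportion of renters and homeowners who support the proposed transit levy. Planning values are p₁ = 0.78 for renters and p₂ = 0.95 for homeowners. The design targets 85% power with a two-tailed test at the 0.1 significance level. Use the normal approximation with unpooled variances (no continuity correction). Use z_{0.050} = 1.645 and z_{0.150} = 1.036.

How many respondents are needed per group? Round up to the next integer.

n = 55 per group

n = (z_{α/2} + z_β)² · [p₁(1−p₁) + p₂(1−p₂)] / (p₁ − p₂)²
  = (1.645 + 1.036)² · (0.78·0.22 + 0.95·0.05) / (-0.17)²
  = (2.681)² · (0.1716 + 0.0475) / 0.0289
  = 7.1878 · 0.2191 / 0.0289
  = 54.49
Round up → n = 55 per group.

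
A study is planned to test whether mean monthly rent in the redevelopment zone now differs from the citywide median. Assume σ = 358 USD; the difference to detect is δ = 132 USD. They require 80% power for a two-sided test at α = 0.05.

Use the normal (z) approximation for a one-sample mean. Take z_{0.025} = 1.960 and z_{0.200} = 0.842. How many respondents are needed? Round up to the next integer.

n = 58

n = (z_{α/2} + z_β)² · σ² / δ²
  = (1.960 + 0.842)² · 358² / 132²
  = 7.8512 · 128164 / 17424
  = 57.75
Round up → n = 58.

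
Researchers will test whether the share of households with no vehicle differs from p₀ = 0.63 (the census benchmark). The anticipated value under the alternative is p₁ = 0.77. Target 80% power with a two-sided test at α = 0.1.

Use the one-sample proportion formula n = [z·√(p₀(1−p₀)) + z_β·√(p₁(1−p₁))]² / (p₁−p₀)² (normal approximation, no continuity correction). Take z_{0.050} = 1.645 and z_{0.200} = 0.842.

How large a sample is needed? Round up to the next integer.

n = [z_{α/2}·√(p₀q₀) + z_β·√(p₁q₁)]² / (p₁ − p₀)²
  = [1.645·√(0.63·0.37) + 0.842·√(0.77·0.23)]² / (0.14)²
  = [1.645·0.4828 + 0.842·0.4208]² / 0.0196
  = [1.1486]² / 0.0196
  = 67.30
Round up → n = 68.

n = 68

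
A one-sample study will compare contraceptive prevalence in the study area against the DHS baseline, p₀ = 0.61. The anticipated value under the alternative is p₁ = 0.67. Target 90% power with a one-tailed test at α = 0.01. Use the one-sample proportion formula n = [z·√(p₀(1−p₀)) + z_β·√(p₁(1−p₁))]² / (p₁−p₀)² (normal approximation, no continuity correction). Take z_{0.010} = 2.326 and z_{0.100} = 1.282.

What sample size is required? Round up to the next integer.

n = [z_α·√(p₀q₀) + z_β·√(p₁q₁)]² / (p₁ − p₀)²
  = [2.326·√(0.61·0.39) + 1.282·√(0.67·0.33)]² / (0.06)²
  = [2.326·0.4877 + 1.282·0.4702]² / 0.0036
  = [1.7373]² / 0.0036
  = 838.41
Round up → n = 839.

n = 839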